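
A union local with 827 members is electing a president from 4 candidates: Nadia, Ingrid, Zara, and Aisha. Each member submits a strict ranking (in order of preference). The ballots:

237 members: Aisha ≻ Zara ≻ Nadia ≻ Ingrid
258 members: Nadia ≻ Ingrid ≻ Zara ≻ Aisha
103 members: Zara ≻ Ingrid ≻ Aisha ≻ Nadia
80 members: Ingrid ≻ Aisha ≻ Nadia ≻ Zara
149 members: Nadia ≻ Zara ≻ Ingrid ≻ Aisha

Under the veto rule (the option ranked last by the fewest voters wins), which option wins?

Last-place votes: Nadia 103, Ingrid 237, Zara 80, Aisha 407.
Zara is ranked last by the fewest voters, so Zara wins.

Zara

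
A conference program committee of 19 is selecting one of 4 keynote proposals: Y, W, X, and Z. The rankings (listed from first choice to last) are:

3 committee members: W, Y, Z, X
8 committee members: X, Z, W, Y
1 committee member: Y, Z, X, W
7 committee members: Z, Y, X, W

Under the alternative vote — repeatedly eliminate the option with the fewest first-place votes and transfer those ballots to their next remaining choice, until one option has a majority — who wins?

Z

Round 1: Y 1, W 3, X 8, Z 7. Eliminate Y.
Round 2: W 3, X 8, Z 8. Eliminate W.
Round 3: X 8, Z 11. Z has a majority.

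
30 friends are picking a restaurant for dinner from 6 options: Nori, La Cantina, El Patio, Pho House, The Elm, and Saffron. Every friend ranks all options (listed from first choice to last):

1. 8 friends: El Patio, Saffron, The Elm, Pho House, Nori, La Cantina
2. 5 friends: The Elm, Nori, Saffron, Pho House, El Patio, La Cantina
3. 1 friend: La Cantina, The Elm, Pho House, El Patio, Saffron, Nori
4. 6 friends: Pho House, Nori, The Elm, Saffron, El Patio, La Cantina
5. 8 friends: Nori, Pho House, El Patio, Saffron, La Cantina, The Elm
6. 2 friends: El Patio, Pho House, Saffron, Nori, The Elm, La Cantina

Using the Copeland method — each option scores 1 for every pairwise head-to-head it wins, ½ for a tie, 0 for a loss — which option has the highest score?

Nori: beats La Cantina, El Patio, The Elm, and Saffron; loses to Pho House → score 4.
La Cantina: loses to Nori, El Patio, Pho House, The Elm, and Saffron → score 0.
El Patio: beats La Cantina, The Elm, and Saffron; loses to Nori and Pho House → score 3.
Pho House: beats Nori, La Cantina, El Patio, The Elm, and Saffron → score 5.
The Elm: beats La Cantina; loses to Nori, El Patio, Pho House, and Saffron → score 1.
Saffron: beats La Cantina and The Elm; loses to Nori, El Patio, and Pho House → score 2.
Pho House has the best pairwise record.

Pho House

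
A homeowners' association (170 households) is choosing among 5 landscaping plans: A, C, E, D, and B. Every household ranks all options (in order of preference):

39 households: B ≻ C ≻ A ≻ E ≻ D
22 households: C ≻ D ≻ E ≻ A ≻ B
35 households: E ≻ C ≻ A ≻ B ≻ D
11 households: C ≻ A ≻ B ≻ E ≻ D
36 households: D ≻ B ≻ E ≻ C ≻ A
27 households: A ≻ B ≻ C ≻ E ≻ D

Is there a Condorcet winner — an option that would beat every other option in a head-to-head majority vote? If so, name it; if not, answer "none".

none

Checking pairwise contests:
C beats A 143–27.
B beats C 102–68.
C beats E 99–71.
A beats D 112–58.
A beats B 95–75.
Every option loses at least one head-to-head, so there is no Condorcet winner.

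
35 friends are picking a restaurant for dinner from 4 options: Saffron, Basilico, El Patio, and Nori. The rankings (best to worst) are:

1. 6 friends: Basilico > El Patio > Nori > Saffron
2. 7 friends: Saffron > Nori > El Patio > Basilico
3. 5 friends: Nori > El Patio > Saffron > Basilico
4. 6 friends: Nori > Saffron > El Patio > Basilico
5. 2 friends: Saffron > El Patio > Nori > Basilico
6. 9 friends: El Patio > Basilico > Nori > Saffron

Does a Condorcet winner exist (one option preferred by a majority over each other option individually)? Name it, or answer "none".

Nori

Nori vs Saffron: 26–9 for Nori.
Nori vs Basilico: 20–15 for Nori.
Nori vs El Patio: 18–17 for Nori.
Nori beats every other option head-to-head.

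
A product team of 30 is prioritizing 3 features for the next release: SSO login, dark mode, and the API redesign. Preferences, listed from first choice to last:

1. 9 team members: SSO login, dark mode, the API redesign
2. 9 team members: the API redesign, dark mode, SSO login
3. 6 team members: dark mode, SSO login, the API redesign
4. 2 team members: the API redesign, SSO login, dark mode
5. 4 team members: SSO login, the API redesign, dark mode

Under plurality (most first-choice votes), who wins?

First-place votes: SSO login 13, dark mode 6, the API redesign 11.
SSO login has the most first-place votes.

SSO login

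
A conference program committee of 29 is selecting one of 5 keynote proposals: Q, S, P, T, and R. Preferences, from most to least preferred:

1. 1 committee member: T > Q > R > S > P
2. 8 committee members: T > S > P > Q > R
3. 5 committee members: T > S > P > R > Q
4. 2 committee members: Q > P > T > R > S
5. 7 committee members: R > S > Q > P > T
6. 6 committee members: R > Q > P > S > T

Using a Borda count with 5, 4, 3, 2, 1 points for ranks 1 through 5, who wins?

S

Q: 1·4 + 8·2 + 5·1 + 2·5 + 7·3 + 6·4 = 80
S: 1·2 + 8·4 + 5·4 + 2·1 + 7·4 + 6·2 = 96
P: 1·1 + 8·3 + 5·3 + 2·4 + 7·2 + 6·3 = 80
T: 1·5 + 8·5 + 5·5 + 2·3 + 7·1 + 6·1 = 89
R: 1·3 + 8·1 + 5·2 + 2·2 + 7·5 + 6·5 = 90
S has the highest Borda score (96).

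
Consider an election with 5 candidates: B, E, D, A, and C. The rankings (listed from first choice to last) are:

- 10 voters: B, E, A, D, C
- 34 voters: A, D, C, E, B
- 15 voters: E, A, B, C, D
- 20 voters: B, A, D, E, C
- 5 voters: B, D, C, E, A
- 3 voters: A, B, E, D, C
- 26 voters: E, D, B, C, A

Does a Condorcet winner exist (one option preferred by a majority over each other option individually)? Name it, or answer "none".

Checking pairwise contests:
E beats B 75–38.
D beats E 59–54.
A beats D 82–31.
B beats A 61–52.
B beats C 79–34.
Every option loses at least one head-to-head, so there is no Condorcet winner.

none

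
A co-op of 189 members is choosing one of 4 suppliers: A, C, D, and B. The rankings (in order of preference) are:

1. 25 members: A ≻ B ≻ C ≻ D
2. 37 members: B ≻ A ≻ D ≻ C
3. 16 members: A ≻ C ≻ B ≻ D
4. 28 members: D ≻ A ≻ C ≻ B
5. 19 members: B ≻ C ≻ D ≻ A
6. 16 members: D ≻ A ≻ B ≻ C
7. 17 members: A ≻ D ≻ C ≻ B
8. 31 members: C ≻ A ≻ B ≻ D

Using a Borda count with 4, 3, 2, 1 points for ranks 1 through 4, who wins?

A

A: 25·4 + 37·3 + 16·4 + 28·3 + 19·1 + 16·3 + 17·4 + 31·3 = 587
C: 25·2 + 37·1 + 16·3 + 28·2 + 19·3 + 16·1 + 17·2 + 31·4 = 422
D: 25·1 + 37·2 + 16·1 + 28·4 + 19·2 + 16·4 + 17·3 + 31·1 = 411
B: 25·3 + 37·4 + 16·2 + 28·1 + 19·4 + 16·2 + 17·1 + 31·2 = 470
A has the highest Borda score (587).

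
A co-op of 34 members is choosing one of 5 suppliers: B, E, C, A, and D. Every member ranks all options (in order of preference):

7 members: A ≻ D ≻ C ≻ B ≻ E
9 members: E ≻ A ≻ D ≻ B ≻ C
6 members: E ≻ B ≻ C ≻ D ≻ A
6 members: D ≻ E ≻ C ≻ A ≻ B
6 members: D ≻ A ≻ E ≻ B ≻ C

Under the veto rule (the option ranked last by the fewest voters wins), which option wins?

Last-place votes: B 6, E 7, C 15, A 6, D 0.
D is ranked last by the fewest voters, so D wins.

D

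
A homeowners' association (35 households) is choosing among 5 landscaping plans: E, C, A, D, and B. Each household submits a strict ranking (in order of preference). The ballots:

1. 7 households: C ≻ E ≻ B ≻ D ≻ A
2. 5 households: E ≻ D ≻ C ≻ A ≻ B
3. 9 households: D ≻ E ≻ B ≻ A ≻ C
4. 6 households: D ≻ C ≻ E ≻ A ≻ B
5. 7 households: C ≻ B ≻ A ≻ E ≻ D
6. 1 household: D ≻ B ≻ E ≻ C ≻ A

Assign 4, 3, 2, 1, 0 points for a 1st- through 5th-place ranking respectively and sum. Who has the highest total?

E: 7·3 + 5·4 + 9·3 + 6·2 + 7·1 + 1·2 = 89
C: 7·4 + 5·2 + 9·0 + 6·3 + 7·4 + 1·1 = 85
A: 7·0 + 5·1 + 9·1 + 6·1 + 7·2 + 1·0 = 34
D: 7·1 + 5·3 + 9·4 + 6·4 + 7·0 + 1·4 = 86
B: 7·2 + 5·0 + 9·2 + 6·0 + 7·3 + 1·3 = 56
E has the highest Borda score (89).

E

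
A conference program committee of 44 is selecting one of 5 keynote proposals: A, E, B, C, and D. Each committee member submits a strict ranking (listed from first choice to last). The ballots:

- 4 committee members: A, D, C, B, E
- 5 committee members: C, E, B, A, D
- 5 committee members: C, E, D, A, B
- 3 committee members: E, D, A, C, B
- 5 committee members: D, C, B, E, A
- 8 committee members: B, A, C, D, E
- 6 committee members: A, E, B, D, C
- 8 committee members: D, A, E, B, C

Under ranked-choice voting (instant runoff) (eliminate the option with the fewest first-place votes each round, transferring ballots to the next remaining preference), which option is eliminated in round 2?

B

Round 1: A 10, E 3, B 8, C 10, D 13. Eliminate E.
Round 2: A 10, B 8, C 10, D 16. Eliminate B.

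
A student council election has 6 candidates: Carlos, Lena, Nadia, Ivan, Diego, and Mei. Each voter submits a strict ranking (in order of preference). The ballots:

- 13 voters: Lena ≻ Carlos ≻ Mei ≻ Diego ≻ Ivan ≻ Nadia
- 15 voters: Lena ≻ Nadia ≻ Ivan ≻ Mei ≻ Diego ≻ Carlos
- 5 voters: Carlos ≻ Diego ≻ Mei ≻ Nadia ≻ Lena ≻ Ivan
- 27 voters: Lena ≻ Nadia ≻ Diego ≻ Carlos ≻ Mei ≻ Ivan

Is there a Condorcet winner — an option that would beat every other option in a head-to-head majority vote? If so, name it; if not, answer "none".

Lena vs Carlos: 55–5 for Lena.
Lena vs Nadia: 55–5 for Lena.
Lena vs Ivan: 60–0 for Lena.
Lena vs Diego: 55–5 for Lena.
Lena vs Mei: 55–5 for Lena.
Lena beats every other option head-to-head.

Lena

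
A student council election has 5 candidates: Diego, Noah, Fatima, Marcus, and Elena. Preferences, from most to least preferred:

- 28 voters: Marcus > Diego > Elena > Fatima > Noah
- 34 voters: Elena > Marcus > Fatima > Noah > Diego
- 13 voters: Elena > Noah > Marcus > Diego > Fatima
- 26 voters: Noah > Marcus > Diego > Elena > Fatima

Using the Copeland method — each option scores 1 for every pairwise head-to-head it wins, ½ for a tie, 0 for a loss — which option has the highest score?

Diego: beats Fatima and Elena; loses to Noah and Marcus → score 2.
Noah: beats Diego; loses to Fatima, Marcus, and Elena → score 1.
Fatima: beats Noah; loses to Diego, Marcus, and Elena → score 1.
Marcus: beats Diego, Noah, Fatima, and Elena → score 4.
Elena: beats Noah and Fatima; loses to Diego and Marcus → score 2.
Marcus has the best pairwise record.

Marcus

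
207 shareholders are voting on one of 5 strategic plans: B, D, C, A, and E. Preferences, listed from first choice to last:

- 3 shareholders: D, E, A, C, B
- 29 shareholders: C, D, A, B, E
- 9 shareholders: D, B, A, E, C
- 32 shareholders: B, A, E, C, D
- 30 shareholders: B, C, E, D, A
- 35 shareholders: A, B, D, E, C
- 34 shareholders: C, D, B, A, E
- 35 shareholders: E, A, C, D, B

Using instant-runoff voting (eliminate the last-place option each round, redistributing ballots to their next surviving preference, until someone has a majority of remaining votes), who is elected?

Round 1: B 62, D 12, C 63, A 35, E 35. Eliminate D.
Round 2: B 71, C 63, A 35, E 38. Eliminate A.
Round 3: B 106, C 63, E 38. B has a majority.

B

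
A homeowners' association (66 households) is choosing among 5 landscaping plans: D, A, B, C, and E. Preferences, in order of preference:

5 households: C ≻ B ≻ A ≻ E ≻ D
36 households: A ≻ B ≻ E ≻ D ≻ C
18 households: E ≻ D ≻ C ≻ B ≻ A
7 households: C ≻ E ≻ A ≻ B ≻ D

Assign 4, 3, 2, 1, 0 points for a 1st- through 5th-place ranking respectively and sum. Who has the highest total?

E

D: 5·0 + 36·1 + 18·3 + 7·0 = 90
A: 5·2 + 36·4 + 18·0 + 7·2 = 168
B: 5·3 + 36·3 + 18·1 + 7·1 = 148
C: 5·4 + 36·0 + 18·2 + 7·4 = 84
E: 5·1 + 36·2 + 18·4 + 7·3 = 170
E has the highest Borda score (170).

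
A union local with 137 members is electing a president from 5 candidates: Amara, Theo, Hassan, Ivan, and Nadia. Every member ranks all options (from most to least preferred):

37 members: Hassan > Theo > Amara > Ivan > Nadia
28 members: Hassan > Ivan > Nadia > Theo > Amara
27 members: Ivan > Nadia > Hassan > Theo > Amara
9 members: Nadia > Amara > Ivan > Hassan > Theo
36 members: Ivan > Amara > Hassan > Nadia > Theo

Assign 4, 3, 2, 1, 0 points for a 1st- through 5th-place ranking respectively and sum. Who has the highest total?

Hassan

Amara: 37·2 + 28·0 + 27·0 + 9·3 + 36·3 = 209
Theo: 37·3 + 28·1 + 27·1 + 9·0 + 36·0 = 166
Hassan: 37·4 + 28·4 + 27·2 + 9·1 + 36·2 = 395
Ivan: 37·1 + 28·3 + 27·4 + 9·2 + 36·4 = 391
Nadia: 37·0 + 28·2 + 27·3 + 9·4 + 36·1 = 209
Hassan has the highest Borda score (395).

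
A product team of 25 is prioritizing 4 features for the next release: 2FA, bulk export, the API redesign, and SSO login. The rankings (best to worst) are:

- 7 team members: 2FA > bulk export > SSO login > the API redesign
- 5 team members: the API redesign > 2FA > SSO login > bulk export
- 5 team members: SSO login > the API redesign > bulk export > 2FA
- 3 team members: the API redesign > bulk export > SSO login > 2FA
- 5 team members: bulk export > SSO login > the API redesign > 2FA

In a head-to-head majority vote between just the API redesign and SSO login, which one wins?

Voters preferring the API redesign to SSO login: 8; preferring SSO login to the API redesign: 17.
SSO login wins the head-to-head.

SSO login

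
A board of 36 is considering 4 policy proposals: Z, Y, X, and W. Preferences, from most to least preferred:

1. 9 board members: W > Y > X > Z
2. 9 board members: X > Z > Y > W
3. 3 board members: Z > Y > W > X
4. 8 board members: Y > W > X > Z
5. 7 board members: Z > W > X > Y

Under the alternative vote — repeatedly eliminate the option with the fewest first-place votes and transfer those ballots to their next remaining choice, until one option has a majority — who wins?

Z

Round 1: Z 10, Y 8, X 9, W 9. Eliminate Y.
Round 2: Z 10, X 9, W 17. Eliminate X.
Round 3: Z 19, W 17. Z has a majority.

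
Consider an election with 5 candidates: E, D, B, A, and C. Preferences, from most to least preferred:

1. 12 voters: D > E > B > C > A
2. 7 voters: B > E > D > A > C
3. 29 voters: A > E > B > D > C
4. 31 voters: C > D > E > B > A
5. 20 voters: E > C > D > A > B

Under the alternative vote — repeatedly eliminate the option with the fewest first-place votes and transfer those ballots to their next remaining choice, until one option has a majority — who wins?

E

Round 1: E 20, D 12, B 7, A 29, C 31. Eliminate B.
Round 2: E 27, D 12, A 29, C 31. Eliminate D.
Round 3: E 39, A 29, C 31. Eliminate A.
Round 4: E 68, C 31. E has a majority.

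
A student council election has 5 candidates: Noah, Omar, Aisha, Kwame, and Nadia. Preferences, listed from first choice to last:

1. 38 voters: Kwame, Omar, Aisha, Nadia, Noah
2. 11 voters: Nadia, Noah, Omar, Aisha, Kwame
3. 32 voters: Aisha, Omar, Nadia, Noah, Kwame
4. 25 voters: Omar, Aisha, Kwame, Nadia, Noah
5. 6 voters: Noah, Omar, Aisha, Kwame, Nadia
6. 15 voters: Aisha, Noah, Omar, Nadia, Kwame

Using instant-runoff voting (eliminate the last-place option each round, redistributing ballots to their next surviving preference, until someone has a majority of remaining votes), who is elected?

Omar

Round 1: Noah 6, Omar 25, Aisha 47, Kwame 38, Nadia 11. Eliminate Noah.
Round 2: Omar 31, Aisha 47, Kwame 38, Nadia 11. Eliminate Nadia.
Round 3: Omar 42, Aisha 47, Kwame 38. Eliminate Kwame.
Round 4: Omar 80, Aisha 47. Omar has a majority.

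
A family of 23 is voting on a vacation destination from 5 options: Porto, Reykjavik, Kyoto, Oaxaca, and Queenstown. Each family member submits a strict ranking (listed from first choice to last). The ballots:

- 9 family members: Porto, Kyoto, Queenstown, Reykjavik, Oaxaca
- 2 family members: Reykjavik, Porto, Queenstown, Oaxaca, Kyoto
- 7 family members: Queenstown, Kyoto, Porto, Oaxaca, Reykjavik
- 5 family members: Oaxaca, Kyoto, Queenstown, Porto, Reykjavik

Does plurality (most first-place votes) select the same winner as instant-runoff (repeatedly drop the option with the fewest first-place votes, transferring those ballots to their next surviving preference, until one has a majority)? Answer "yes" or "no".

no

Plurality — first-place votes: Porto 9, Reykjavik 2, Kyoto 0, Oaxaca 5, Queenstown 7. Winner: Porto.
Instant-runoff — R1 Porto 9, Reykjavik 2, Kyoto 0, Oaxaca 5, Queenstown 7 (Kyoto out); R2 Porto 9, Reykjavik 2, Oaxaca 5, Queenstown 7 (Reykjavik out); R3 Porto 11, Oaxaca 5, Queenstown 7 (Oaxaca out); R4 Porto 11, Queenstown 12 (Queenstown winner). Winner: Queenstown.
The two methods disagree.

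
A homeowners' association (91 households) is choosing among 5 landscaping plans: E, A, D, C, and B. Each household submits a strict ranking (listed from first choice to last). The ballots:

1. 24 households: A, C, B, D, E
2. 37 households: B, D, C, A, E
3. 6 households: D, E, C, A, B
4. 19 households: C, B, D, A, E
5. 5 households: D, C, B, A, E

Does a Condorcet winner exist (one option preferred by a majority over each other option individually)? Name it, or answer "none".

Checking pairwise contests:
A beats E 85–6.
D beats A 67–24.
B beats D 80–11.
D beats C 48–43.
C beats B 54–37.
Every option loses at least one head-to-head, so there is no Condorcet winner.

none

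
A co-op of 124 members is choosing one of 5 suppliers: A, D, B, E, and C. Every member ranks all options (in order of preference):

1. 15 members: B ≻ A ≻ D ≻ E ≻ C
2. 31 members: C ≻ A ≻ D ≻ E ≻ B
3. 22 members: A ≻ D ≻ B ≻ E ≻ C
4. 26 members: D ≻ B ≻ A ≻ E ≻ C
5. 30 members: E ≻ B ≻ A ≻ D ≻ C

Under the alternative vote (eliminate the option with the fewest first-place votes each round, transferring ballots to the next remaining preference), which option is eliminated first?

B

Round 1: A 22, D 26, B 15, E 30, C 31. Eliminate B.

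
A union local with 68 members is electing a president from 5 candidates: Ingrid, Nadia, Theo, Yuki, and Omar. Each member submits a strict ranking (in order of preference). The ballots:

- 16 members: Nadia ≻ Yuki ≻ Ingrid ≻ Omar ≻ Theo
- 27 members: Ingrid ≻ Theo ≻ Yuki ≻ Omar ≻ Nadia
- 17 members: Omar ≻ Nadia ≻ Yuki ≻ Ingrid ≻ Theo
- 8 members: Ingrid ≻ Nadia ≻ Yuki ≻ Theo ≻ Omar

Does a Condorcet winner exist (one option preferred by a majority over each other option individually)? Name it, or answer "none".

Ingrid vs Nadia: 35–33 for Ingrid.
Ingrid vs Theo: 68–0 for Ingrid.
Ingrid vs Yuki: 35–33 for Ingrid.
Ingrid vs Omar: 51–17 for Ingrid.
Ingrid beats every other option head-to-head.

Ingrid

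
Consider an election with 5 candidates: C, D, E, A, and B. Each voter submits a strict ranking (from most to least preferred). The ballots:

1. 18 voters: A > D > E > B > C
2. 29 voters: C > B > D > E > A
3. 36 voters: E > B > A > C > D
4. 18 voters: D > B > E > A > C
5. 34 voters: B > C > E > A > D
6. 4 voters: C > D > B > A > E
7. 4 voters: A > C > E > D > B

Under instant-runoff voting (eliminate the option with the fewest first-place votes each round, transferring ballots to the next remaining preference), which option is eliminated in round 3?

Round 1: C 33, D 18, E 36, A 22, B 34. Eliminate D.
Round 2: C 33, E 36, A 22, B 52. Eliminate A.
Round 3: C 37, E 54, B 52. Eliminate C.

C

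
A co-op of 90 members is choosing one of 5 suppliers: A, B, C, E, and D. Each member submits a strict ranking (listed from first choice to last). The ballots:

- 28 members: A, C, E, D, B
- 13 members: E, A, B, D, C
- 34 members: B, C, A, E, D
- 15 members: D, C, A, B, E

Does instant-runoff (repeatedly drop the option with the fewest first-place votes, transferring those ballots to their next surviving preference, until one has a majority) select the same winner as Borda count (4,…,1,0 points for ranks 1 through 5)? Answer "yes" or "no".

Instant-runoff — R1 A 28, B 34, C 0, E 13, D 15 (C out); R2 A 28, B 34, E 13, D 15 (E out); R3 A 41, B 34, D 15 (D out); R4 A 56, B 34 (A winner). Winner: A.
Borda — scores: A 249, B 177, C 231, E 142, D 101. Winner: A.
The two methods agree.

yes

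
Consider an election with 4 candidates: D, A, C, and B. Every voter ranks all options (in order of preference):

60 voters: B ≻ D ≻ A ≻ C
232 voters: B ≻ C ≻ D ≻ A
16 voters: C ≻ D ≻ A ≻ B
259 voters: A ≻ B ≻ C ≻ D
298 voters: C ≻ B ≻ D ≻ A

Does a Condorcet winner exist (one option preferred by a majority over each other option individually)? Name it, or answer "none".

B

B vs D: 849–16 for B.
B vs A: 590–275 for B.
B vs C: 551–314 for B.
B beats every other option head-to-head.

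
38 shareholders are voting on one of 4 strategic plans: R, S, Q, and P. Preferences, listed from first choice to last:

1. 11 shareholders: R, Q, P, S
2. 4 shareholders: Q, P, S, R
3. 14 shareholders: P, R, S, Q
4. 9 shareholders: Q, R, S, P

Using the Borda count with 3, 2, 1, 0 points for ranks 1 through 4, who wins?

R: 11·3 + 4·0 + 14·2 + 9·2 = 79
S: 11·0 + 4·1 + 14·1 + 9·1 = 27
Q: 11·2 + 4·3 + 14·0 + 9·3 = 61
P: 11·1 + 4·2 + 14·3 + 9·0 = 61
R has the highest Borda score (79).

R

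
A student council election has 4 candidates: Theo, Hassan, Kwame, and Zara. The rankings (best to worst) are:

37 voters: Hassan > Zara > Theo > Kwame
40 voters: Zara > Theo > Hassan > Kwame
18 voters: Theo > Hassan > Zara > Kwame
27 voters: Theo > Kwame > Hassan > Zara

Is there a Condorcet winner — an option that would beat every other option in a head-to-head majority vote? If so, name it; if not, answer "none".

Checking pairwise contests:
Zara beats Theo 77–45.
Theo beats Hassan 85–37.
Theo beats Kwame 122–0.
Hassan beats Zara 82–40.
Every option loses at least one head-to-head, so there is no Condorcet winner.

none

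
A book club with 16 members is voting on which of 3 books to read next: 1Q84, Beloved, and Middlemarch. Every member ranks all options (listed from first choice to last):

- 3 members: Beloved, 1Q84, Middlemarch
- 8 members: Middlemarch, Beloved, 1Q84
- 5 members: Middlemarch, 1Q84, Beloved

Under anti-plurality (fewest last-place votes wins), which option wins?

Last-place votes: 1Q84 8, Beloved 5, Middlemarch 3.
Middlemarch is ranked last by the fewest voters, so Middlemarch wins.

Middlemarch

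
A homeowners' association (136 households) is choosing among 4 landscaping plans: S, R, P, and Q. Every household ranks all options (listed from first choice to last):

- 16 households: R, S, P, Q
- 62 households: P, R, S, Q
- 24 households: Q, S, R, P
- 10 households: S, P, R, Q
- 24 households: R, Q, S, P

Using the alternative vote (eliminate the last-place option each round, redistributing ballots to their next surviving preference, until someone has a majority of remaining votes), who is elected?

Round 1: S 10, R 40, P 62, Q 24. Eliminate S.
Round 2: R 40, P 72, Q 24. P has a majority.

P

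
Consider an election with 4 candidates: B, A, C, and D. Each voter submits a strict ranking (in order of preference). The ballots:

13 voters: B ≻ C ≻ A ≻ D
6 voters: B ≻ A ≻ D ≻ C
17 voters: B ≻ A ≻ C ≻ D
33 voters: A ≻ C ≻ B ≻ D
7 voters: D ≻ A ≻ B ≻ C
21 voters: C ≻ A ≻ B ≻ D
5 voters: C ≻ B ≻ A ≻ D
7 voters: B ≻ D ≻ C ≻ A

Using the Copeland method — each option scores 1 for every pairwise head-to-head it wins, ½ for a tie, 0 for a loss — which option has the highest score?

A

B: beats D; loses to A and C → score 1.
A: beats B, C, and D → score 3.
C: beats B and D; loses to A → score 2.
D: loses to B, A, and C → score 0.
A has the best pairwise record.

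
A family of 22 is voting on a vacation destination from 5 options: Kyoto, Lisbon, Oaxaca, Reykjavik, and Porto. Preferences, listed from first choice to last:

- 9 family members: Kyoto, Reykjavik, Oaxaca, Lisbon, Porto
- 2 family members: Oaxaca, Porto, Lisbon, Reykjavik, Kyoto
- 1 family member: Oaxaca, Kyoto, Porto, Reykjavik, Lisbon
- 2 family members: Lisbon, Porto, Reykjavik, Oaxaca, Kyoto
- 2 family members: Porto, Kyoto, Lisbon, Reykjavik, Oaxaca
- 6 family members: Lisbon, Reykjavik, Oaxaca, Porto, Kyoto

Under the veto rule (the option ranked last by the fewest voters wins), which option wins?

Last-place votes: Kyoto 10, Lisbon 1, Oaxaca 2, Reykjavik 0, Porto 9.
Reykjavik is ranked last by the fewest voters, so Reykjavik wins.

Reykjavik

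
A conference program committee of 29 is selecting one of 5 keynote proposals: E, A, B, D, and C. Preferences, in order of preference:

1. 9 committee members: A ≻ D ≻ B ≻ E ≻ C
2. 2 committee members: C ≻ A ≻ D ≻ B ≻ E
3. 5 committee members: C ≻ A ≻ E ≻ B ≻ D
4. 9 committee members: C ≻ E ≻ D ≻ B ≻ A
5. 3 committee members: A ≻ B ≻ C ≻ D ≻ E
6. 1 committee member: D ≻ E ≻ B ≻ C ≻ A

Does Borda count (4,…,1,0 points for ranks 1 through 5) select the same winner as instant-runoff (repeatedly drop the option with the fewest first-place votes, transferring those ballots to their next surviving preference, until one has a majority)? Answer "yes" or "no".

yes

Borda — scores: E 49, A 69, B 45, D 56, C 71. Winner: C.
Instant-runoff — R1 E 0, A 12, B 0, D 1, C 16 (C winner). Winner: C.
The two methods agree.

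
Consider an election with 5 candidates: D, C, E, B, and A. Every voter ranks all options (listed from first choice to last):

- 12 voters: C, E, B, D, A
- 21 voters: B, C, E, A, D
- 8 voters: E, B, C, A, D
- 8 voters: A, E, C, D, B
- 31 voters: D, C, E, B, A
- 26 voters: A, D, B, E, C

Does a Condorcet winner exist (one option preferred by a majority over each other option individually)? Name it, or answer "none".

Checking pairwise contests:
A beats D 63–43.
D beats C 57–49.
D beats E 57–49.
D beats B 65–41.
C beats A 72–34.
Every option loses at least one head-to-head, so there is no Condorcet winner.

none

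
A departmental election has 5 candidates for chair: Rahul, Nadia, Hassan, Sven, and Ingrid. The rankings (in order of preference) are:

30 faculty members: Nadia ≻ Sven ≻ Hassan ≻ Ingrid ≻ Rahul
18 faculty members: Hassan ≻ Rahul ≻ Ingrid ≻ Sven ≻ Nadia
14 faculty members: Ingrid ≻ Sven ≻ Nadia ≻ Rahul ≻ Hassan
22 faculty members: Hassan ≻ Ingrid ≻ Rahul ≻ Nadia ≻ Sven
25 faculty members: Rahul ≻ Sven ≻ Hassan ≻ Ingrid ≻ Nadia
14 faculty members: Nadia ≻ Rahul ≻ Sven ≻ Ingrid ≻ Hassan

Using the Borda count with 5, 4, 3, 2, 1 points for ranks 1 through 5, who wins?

Hassan

Rahul: 30·1 + 18·4 + 14·2 + 22·3 + 25·5 + 14·4 = 377
Nadia: 30·5 + 18·1 + 14·3 + 22·2 + 25·1 + 14·5 = 349
Hassan: 30·3 + 18·5 + 14·1 + 22·5 + 25·3 + 14·1 = 393
Sven: 30·4 + 18·2 + 14·4 + 22·1 + 25·4 + 14·3 = 376
Ingrid: 30·2 + 18·3 + 14·5 + 22·4 + 25·2 + 14·2 = 350
Hassan has the highest Borda score (393).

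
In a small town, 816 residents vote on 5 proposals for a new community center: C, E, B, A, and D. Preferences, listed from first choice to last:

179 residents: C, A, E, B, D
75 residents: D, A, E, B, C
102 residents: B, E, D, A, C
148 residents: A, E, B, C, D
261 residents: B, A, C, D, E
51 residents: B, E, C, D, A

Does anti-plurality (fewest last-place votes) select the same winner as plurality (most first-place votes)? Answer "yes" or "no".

yes

Anti-plurality — last-place votes: C 177, E 261, B 0, A 51, D 327. Winner: B.
Plurality — first-place votes: C 179, E 0, B 414, A 148, D 75. Winner: B.
The two methods agree.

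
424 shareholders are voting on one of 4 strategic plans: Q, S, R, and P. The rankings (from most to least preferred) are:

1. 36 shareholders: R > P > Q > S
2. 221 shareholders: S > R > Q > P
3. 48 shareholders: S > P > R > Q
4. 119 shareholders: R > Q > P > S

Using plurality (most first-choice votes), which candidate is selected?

First-place votes: Q 0, S 269, R 155, P 0.
S has the most first-place votes.

S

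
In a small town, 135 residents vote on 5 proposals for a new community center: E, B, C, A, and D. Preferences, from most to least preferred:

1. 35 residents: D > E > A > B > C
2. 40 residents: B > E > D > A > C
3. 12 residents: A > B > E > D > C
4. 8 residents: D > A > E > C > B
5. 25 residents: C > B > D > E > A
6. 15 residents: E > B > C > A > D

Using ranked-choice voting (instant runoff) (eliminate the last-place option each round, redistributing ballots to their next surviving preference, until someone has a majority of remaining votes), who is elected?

B

Round 1: E 15, B 40, C 25, A 12, D 43. Eliminate A.
Round 2: E 15, B 52, C 25, D 43. Eliminate E.
Round 3: B 67, C 25, D 43. Eliminate C.
Round 4: B 92, D 43. B has a majority.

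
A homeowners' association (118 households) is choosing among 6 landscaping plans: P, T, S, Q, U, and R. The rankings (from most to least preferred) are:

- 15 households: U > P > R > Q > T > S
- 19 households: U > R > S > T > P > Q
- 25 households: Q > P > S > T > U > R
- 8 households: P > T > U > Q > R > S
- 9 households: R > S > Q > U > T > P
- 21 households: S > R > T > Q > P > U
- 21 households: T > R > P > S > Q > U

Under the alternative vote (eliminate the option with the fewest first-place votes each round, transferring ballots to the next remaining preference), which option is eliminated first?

Round 1: P 8, T 21, S 21, Q 25, U 34, R 9. Eliminate P.

P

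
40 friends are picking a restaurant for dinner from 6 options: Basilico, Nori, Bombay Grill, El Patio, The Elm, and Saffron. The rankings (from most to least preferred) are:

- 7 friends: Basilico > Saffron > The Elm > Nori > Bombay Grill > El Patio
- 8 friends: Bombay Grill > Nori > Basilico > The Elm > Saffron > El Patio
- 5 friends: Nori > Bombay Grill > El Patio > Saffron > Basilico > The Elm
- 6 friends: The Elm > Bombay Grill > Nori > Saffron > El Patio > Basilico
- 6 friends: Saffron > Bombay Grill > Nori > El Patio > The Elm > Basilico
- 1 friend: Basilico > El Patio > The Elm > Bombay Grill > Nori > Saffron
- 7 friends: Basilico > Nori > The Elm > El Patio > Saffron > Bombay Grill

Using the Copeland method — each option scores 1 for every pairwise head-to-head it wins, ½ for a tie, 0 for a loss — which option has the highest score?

Basilico: beats El Patio, The Elm, and Saffron; loses to Nori and Bombay Grill → score 3.
Nori: beats Basilico, El Patio, The Elm, and Saffron; loses to Bombay Grill → score 4.
Bombay Grill: beats Basilico, Nori, and El Patio; ties Saffron; loses to The Elm → score 3.5.
El Patio: loses to Basilico, Nori, Bombay Grill, The Elm, and Saffron → score 0.
The Elm: beats Bombay Grill, El Patio, and Saffron; loses to Basilico and Nori → score 3.
Saffron: beats El Patio; ties Bombay Grill; loses to Basilico, Nori, and The Elm → score 1.5.
Nori has the best pairwise record.

Nori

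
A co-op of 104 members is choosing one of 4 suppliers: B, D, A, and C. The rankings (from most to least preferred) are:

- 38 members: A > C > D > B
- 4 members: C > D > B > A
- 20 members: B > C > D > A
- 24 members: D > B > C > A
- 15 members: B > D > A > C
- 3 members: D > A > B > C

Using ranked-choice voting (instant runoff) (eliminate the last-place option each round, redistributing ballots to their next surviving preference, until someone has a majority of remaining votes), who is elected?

B

Round 1: B 35, D 27, A 38, C 4. Eliminate C.
Round 2: B 35, D 31, A 38. Eliminate D.
Round 3: B 63, A 41. B has a majority.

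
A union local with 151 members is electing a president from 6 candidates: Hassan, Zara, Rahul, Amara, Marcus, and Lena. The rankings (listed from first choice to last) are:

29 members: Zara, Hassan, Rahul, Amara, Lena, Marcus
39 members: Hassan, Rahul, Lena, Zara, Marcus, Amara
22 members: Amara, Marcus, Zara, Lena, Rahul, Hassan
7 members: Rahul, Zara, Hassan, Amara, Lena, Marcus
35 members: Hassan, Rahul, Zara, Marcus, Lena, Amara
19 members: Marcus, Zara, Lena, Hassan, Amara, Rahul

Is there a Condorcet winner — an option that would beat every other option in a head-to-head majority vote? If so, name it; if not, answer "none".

Checking pairwise contests:
Zara beats Hassan 77–74.
Rahul beats Zara 81–70.
Hassan beats Rahul 122–29.
Hassan beats Amara 129–22.
Hassan beats Marcus 110–41.
Hassan beats Lena 110–41.
Every option loses at least one head-to-head, so there is no Condorcet winner.

none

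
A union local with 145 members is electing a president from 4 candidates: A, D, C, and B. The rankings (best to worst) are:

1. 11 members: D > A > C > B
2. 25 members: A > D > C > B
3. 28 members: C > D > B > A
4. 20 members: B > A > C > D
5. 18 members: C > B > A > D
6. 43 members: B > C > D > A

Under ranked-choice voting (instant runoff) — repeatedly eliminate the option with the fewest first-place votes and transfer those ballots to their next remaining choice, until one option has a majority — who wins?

Round 1: A 25, D 11, C 46, B 63. Eliminate D.
Round 2: A 36, C 46, B 63. Eliminate A.
Round 3: C 82, B 63. C has a majority.

C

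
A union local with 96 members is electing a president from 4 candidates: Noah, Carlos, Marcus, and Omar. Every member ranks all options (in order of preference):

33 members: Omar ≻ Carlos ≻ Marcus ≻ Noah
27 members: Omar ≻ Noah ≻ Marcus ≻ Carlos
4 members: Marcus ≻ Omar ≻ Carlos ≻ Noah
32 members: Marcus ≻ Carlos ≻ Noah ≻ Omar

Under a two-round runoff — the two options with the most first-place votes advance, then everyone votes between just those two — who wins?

Round 1 first-place votes: Noah 0, Carlos 0, Marcus 36, Omar 60.
Omar and Marcus advance.
Runoff: Omar is preferred to Marcus by 60 voters; Marcus by 36.
Omar wins the runoff.

Omar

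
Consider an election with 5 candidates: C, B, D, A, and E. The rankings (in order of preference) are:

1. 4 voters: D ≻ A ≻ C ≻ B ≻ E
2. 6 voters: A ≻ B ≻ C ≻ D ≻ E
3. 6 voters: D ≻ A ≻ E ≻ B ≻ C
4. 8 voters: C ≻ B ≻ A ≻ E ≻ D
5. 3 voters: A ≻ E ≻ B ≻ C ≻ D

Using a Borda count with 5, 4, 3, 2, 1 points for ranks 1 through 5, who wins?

A

C: 4·3 + 6·3 + 6·1 + 8·5 + 3·2 = 82
B: 4·2 + 6·4 + 6·2 + 8·4 + 3·3 = 85
D: 4·5 + 6·2 + 6·5 + 8·1 + 3·1 = 73
A: 4·4 + 6·5 + 6·4 + 8·3 + 3·5 = 109
E: 4·1 + 6·1 + 6·3 + 8·2 + 3·4 = 56
A has the highest Borda score (109).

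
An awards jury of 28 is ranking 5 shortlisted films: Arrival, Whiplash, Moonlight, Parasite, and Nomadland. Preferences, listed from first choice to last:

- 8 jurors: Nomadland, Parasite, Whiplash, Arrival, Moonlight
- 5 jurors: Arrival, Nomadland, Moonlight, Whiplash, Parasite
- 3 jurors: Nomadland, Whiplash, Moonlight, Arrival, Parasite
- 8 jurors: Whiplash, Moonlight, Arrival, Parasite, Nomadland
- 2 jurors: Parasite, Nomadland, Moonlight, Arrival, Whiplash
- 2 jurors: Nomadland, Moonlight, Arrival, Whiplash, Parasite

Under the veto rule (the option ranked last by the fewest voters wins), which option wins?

Last-place votes: Arrival 0, Whiplash 2, Moonlight 8, Parasite 10, Nomadland 8.
Arrival is ranked last by the fewest voters, so Arrival wins.

Arrival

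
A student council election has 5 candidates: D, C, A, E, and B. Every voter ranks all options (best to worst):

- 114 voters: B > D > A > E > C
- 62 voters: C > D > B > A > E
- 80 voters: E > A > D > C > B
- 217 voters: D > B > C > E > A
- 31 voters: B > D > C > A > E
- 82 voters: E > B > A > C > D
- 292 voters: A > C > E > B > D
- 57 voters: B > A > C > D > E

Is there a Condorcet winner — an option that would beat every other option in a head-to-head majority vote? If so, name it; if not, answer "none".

B vs D: 576–359 for B.
B vs C: 501–434 for B.
B vs A: 563–372 for B.
B vs E: 481–454 for B.
B beats every other option head-to-head.

B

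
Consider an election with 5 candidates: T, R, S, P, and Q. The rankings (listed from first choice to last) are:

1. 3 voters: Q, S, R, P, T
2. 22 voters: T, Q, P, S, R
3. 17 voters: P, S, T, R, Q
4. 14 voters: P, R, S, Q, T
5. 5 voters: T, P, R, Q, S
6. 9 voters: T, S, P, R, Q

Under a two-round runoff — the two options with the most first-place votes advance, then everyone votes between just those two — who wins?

Round 1 first-place votes: T 36, R 0, S 0, P 31, Q 3.
T and P advance.
Runoff: T is preferred to P by 36 voters; P by 34.
T wins the runoff.

T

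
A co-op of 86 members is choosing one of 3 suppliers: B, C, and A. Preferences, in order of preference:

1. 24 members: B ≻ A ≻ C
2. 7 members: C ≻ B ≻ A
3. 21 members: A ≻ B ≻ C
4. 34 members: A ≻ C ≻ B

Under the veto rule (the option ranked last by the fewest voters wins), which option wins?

Last-place votes: B 34, C 45, A 7.
A is ranked last by the fewest voters, so A wins.

A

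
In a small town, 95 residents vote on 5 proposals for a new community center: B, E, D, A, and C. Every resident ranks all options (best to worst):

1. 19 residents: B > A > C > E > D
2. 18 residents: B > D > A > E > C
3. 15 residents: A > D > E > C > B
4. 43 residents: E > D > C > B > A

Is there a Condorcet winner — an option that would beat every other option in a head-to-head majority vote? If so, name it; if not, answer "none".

Checking pairwise contests:
E beats B 58–37.
A beats E 52–43.
E beats D 62–33.
B beats A 80–15.
E beats C 76–19.
Every option loses at least one head-to-head, so there is no Condorcet winner.

none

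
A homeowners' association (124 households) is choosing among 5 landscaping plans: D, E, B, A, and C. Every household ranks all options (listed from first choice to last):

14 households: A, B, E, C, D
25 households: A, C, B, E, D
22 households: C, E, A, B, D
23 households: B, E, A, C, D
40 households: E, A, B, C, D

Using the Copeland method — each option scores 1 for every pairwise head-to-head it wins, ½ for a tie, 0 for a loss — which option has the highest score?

E

D: loses to E, B, A, and C → score 0.
E: beats D, A, and C; ties B → score 3.5.
B: beats D and C; ties E; loses to A → score 2.5.
A: beats D, B, and C; loses to E → score 3.
C: beats D; loses to E, B, and A → score 1.
E has the best pairwise record.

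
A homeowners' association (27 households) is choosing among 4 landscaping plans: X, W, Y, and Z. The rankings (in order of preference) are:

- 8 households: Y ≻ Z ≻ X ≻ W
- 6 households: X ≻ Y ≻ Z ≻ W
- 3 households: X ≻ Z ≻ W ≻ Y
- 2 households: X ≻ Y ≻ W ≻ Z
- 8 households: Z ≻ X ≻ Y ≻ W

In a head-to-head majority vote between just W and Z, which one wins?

Voters preferring W to Z: 2; preferring Z to W: 25.
Z wins the head-to-head.

Z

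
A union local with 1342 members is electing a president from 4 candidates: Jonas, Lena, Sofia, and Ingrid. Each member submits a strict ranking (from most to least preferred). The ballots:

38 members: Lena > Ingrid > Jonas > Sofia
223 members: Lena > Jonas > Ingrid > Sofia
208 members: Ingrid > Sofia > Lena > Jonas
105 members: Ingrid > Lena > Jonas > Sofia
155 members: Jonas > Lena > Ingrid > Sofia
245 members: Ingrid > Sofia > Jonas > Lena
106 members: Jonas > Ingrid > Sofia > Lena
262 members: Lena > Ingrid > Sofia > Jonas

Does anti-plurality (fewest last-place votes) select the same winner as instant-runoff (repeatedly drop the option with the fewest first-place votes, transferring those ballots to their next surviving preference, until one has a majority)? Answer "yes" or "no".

no

Anti-plurality — last-place votes: Jonas 470, Lena 351, Sofia 521, Ingrid 0. Winner: Ingrid.
Instant-runoff — R1 Jonas 261, Lena 523, Sofia 0, Ingrid 558 (Sofia out); R2 Jonas 261, Lena 523, Ingrid 558 (Jonas out); R3 Lena 678, Ingrid 664 (Lena winner). Winner: Lena.
The two methods disagree.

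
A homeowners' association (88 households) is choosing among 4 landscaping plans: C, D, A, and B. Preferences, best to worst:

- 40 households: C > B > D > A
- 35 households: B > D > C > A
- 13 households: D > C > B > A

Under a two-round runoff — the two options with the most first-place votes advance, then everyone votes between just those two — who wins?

C

Round 1 first-place votes: C 40, D 13, A 0, B 35.
C and B advance.
Runoff: C is preferred to B by 53 voters; B by 35.
C wins the runoff.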